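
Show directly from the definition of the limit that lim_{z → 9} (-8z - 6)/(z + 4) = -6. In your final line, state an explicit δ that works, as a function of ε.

δ = min(13/2, (13/4)ε)

Let ε > 0 be given. We want δ > 0 with 0 < |z − 9| < δ ⇒ |(-8z - 6)/(z + 4) + 6| < ε.
Combining over a common denominator, (-8z - 6)/(z + 4) + 6 = [(-8z - 6)·13 − (-78)·(z + 4)] / [13·(z + 4)] = -26(z − 9) / (13(z + 4)).
So |(-8z - 6)/(z + 4) + 6| = 26|z − 9| / (13·|z + 4|).
Require δ ≤ 13/2, so |z + 4| ≥ |13| − |z − 9| > 13 − 13/2 = 13/2.
Hence |(-8z - 6)/(z + 4) + 6| < 26|z − 9|/(13·(13/2)) = (4/13)|z − 9|, which is < ε once |z − 9| < (13/4)ε.
Take δ = min(13/2, (13/4)ε). Then 0 < |z − 9| < δ forces both bounds, so |(-8z - 6)/(z + 4) + 6| < ε.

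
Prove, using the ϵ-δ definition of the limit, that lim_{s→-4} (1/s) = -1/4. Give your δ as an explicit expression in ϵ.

δ = min(2, 8ϵ)

Suppose ϵ > 0. We seek δ > 0 such that 0 < |s + 4| < δ implies |1/s + 1/4| < ϵ.
|1/s + 1/4| = |-4 − s|/(4·|s|) = |s + 4|/(4|s|).
Require δ ≤ 2 so that |s| > 4 − 2 = 2, hence 4|s| > 8.
Then |1/s + 1/4| < |s + 4|/8, which is < ϵ when |s + 4| < 8ϵ.
Take δ = min(2, 8ϵ). Then 0 < |s + 4| < δ gives both |s + 4| < 2 and |s + 4| < 8ϵ, so |1/s + 1/4| < ϵ.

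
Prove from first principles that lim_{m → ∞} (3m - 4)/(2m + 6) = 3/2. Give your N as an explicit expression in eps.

Let eps > 0. For m ≥ 1, |(3m - 4)/(2m + 6) − (3/2)| = |-26|/(2(2m + 6)) = 26/(2(2m + 6)).
Since 2m + 6 ≥ 2m for m ≥ 1, this is ≤ 26/(2·2m) = (13/2)/m.
So |(3m - 4)/(2m + 6) − (3/2)| < eps whenever m > (13/2)/eps.
Take N = (13/2)/eps. If m > N then |(3m - 4)/(2m + 6) − (3/2)| ≤ (13/2)/m < eps.

N = (13/2)/eps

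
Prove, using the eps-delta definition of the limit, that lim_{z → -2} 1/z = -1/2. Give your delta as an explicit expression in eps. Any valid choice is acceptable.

delta = min(1, 2eps)

Let eps > 0. We seek delta > 0 such that 0 < |z + 2| < delta implies |1/z + 1/2| < eps.
|1/z + 1/2| = |-2 − z|/(2·|z|) = |z + 2|/(2|z|).
Require delta ≤ 1 so that |z| > 2 − 1 = 1, hence 2|z| > 2.
Then |1/z + 1/2| < |z + 2|/2, which is < eps when |z + 2| < 2eps.
Take delta = min(1, 2eps). Then 0 < |z + 2| < delta gives both |z + 2| < 1 and |z + 2| < 2eps, so |1/z + 1/2| < eps.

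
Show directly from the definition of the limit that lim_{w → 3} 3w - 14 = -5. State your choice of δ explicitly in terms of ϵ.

Suppose ϵ > 0. We need δ > 0 so that 0 < |w − 3| < δ implies |(3w - 14) + 5| < ϵ.
Since (3w - 14) + 5 = 3(w − 3), we have |(3w - 14) + 5| = 3|w − 3|.
Thus it suffices that |w − 3| < ϵ/3.
Choosing δ = ϵ/3 gives |(3w - 14) + 5| = 3|w − 3| < ϵ whenever |w − 3| < δ.

δ = ϵ/3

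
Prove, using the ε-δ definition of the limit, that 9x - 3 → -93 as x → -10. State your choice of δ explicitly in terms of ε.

Fix ε > 0. We need δ > 0 so that 0 < |x + 10| < δ implies |(9x - 3) + 93| < ε.
Since (9x - 3) + 93 = 9(x + 10), we have |(9x - 3) + 93| = 9|x + 10|.
Thus it suffices that |x + 10| < ε/9.
Take δ = ε/9. If 0 < |x + 10| < δ then |(9x - 3) + 93| = 9|x + 10| < 9·(ε/9) = ε.

δ = ε/9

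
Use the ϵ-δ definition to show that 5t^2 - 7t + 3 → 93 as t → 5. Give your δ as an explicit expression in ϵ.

δ = min(2, ϵ/53)

Let ϵ > 0. We want δ > 0 such that 0 < |t − 5| < δ implies |(5t^2 - 7t + 3) − 93| < ϵ.
(5t^2 - 7t + 3) − 93 = 5t^2 - 7t - 90 = (t − 5)(5t + 18).
So |(5t^2 - 7t + 3) − 93| = |t − 5|·|5t + 18|.
Assume first that |t − 5| < 2, so |t| < 7. Then |5t + 18| ≤ 5·7 + 18 = 53.
Hence |(5t^2 - 7t + 3) − 93| ≤ 53|t − 5| < ϵ provided |t − 5| < ϵ/53.
Choosing δ = min(2, ϵ/53) ensures both conditions, hence |(5t^2 - 7t + 3) − 93| < ϵ.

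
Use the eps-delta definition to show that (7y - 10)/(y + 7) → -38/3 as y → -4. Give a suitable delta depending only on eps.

Suppose eps > 0. We want delta > 0 with 0 < |y + 4| < delta ⇒ |(7y - 10)/(y + 7) + 38/3| < eps.
Combining over a common denominator, (7y - 10)/(y + 7) + 38/3 = [(7y - 10)·3 − (-38)·(y + 7)] / [3·(y + 7)] = 59(y + 4) / (3(y + 7)).
So |(7y - 10)/(y + 7) + 38/3| = 59|y + 4| / (3·|y + 7|).
Restrict delta ≤ 3/2. Then |y + 4| < 3/2 gives |y + 7| = |(y + 4) + 3| ≥ 3 − 3/2 = 3/2.
Hence |(7y - 10)/(y + 7) + 38/3| < 59|y + 4|/(3·(3/2)) = (118/9)|y + 4|, which is < eps once |y + 4| < (9/118)eps.
Take delta = min(3/2, (9/118)eps). Then 0 < |y + 4| < delta forces both bounds, so |(7y - 10)/(y + 7) + 38/3| < eps.

delta = min(3/2, (9/118)eps)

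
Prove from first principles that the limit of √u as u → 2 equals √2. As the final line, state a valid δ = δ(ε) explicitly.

Fix ε > 0. We want δ > 0 such that 0 < |u − 2| < δ implies |√u − √2| < ε.
Multiplying by the conjugate, |√u − √2| = |u − 2|/(√u + √2).
Restrict δ ≤ 2 so that |u − 2| < 2 forces u > 0, and then √u + √2 > √2.
Hence |√u − √2| < |u − 2|/√2, which is < ε once |u − 2| < √2·ε.
Take δ = min(2, √2·ε). If 0 < |u − 2| < δ then u > 0 and |√u − √2| < |u − 2|/√2 < ε.

δ = min(2, √2·ε)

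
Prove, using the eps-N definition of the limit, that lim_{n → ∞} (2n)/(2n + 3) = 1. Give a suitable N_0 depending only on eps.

Fix eps > 0. For n ≥ 1, |(2n)/(2n + 3) − 1| = |-6|/(2(2n + 3)) = 6/(2(2n + 3)).
Since 2n + 3 ≥ 2n for n ≥ 1, this is ≤ 6/(2·2n) = (3/2)/n.
So |(2n)/(2n + 3) − 1| < eps whenever n > (3/2)/eps.
Take N_0 = (3/2)/eps. If n > N_0 then |(2n)/(2n + 3) − 1| ≤ (3/2)/n < eps.

N_0 = (3/2)/eps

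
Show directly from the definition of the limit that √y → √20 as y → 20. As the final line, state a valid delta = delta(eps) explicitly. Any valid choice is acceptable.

Fix eps > 0. We want delta > 0 such that 0 < |y − 20| < delta implies |√y − √20| < eps.
Rationalise: √y − √20 = (y − 20)/(√y + √20), so |√y − √20| = |y − 20|/(√y + √20).
Restrict delta ≤ 20 so that |y − 20| < 20 forces y > 0, and then √y + √20 > √20.
Hence |√y − √20| < |y − 20|/√20, which is < eps once |y − 20| < √20·eps.
Take delta = min(20, √20·eps). If 0 < |y − 20| < delta then y > 0 and |√y − √20| < |y − 20|/√20 < eps.

delta = min(20, √20·eps)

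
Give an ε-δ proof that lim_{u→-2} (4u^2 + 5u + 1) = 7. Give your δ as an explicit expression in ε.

δ = min(1, ε/15)

Fix ε > 0. We want δ > 0 such that 0 < |u + 2| < δ implies |(4u^2 + 5u + 1) − 7| < ε.
(4u^2 + 5u + 1) − 7 = 4u^2 + 5u - 6 = (u + 2)(4u - 3).
So |(4u^2 + 5u + 1) − 7| = |u + 2|·|4u - 3|.
Require δ ≤ 1. Then |u + 2| < 1 gives |u| < 3, and by the triangle inequality |4u - 3| ≤ 4·3 + 3 = 15.
Hence |(4u^2 + 5u + 1) − 7| ≤ 15|u + 2| < ε provided |u + 2| < ε/15.
Take δ = min(1, ε/15). Then 0 < |u + 2| < δ gives both |u + 2| < 1 and |u + 2| < ε/15, so |(4u^2 + 5u + 1) − 7| < ε.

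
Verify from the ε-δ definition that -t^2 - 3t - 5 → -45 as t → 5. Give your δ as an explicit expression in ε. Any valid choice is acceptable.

Fix ε > 0. We want δ > 0 such that 0 < |t − 5| < δ implies |(-t^2 - 3t - 5) + 45| < ε.
(-t^2 - 3t - 5) + 45 = -t^2 - 3t + 40 = (t − 5)(-t - 8).
So |(-t^2 - 3t - 5) + 45| = |t − 5|·|-t - 8|.
Assume first that |t − 5| < 1, so |t| < 6. Then |-t - 8| ≤ 6 + 8 = 14.
Hence |(-t^2 - 3t - 5) + 45| ≤ 14|t − 5| < ε provided |t − 5| < ε/14.
Choosing δ = min(1, ε/14) ensures both conditions, hence |(-t^2 - 3t - 5) + 45| < ε.

δ = min(1, ε/14)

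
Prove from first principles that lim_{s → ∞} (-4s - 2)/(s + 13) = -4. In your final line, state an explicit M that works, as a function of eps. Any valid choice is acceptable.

M = 50/eps

Fix eps > 0. We seek M > 0 such that s > M implies |(-4s - 2)/(s + 13) + 4| < eps.
(-4s - 2)/(s + 13) + 4 = ((-4s - 2) − (-4)(s + 13)) / ((s + 13)) = 50/((s + 13)).
For s > 0 we have s + 13 > s, so |(-4s - 2)/(s + 13) + 4| = 50/((s + 13)) < 50/(s) = 50/s.
Thus |(-4s - 2)/(s + 13) + 4| < eps whenever s > 50/eps.
Take M = 50/eps. If s > M then |(-4s - 2)/(s + 13) + 4| < 50/s < eps.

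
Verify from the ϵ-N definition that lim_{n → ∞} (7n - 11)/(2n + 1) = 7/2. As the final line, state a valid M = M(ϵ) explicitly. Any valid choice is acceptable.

M = (29/4)/ϵ

Let ϵ > 0 be given. For n ≥ 1, |(7n - 11)/(2n + 1) − (7/2)| = |-29|/(2(2n + 1)) = 29/(2(2n + 1)).
Since 2n + 1 ≥ 2n for n ≥ 1, this is ≤ 29/(2·2n) = (29/4)/n.
So |(7n - 11)/(2n + 1) − (7/2)| < ϵ whenever n > (29/4)/ϵ.
Take M = (29/4)/ϵ. If n > M then |(7n - 11)/(2n + 1) − (7/2)| ≤ (29/4)/n < ϵ.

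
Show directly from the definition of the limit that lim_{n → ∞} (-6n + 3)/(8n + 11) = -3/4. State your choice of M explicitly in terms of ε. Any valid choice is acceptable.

Let ε > 0 be given. For n ≥ 1, |(-6n + 3)/(8n + 11) + 3/4| = |90|/(8(8n + 11)) = 90/(8(8n + 11)).
Since 8n + 11 ≥ 8n for n ≥ 1, this is ≤ 90/(8·8n) = (45/32)/n.
So |(-6n + 3)/(8n + 11) + 3/4| < ε whenever n > (45/32)/ε.
Take M = (45/32)/ε. If n > M then |(-6n + 3)/(8n + 11) + 3/4| ≤ (45/32)/n < ε.

M = (45/32)/ε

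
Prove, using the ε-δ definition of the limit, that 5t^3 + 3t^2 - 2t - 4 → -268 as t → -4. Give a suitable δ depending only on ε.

δ = min(2, ε/348)

Let ε > 0 be given. We want δ > 0 such that 0 < |t + 4| < δ implies |(5t^3 + 3t^2 - 2t - 4) + 268| < ε.
(5t^3 + 3t^2 - 2t - 4) + 268 = 5t^3 + 3t^2 - 2t + 264 = (t + 4)(5t^2 - 17t + 66).
So |(5t^3 + 3t^2 - 2t - 4) + 268| = |t + 4|·|5t^2 - 17t + 66|.
Assume first that |t + 4| < 2, so |t| < 6. Then |5t^2 - 17t + 66| ≤ 5·6^2 + 17·6 + 66 = 348.
Hence |(5t^3 + 3t^2 - 2t - 4) + 268| ≤ 348|t + 4| < ε provided |t + 4| < ε/348.
Take δ = min(2, ε/348). Then 0 < |t + 4| < δ gives both |t + 4| < 2 and |t + 4| < ε/348, so |(5t^3 + 3t^2 - 2t - 4) + 268| < ε.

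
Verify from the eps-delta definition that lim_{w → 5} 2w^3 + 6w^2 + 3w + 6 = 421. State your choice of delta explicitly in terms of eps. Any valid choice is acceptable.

delta = min(1, eps/251)

Let eps > 0. We want delta > 0 such that 0 < |w − 5| < delta implies |(2w^3 + 6w^2 + 3w + 6) − 421| < eps.
(2w^3 + 6w^2 + 3w + 6) − 421 = 2w^3 + 6w^2 + 3w - 415 = (w − 5)(2w^2 + 16w + 83).
So |(2w^3 + 6w^2 + 3w + 6) − 421| = |w − 5|·|2w^2 + 16w + 83|.
Assume first that |w − 5| < 1, so |w| < 6. Then |2w^2 + 16w + 83| ≤ 2·6^2 + 16·6 + 83 = 251.
Hence |(2w^3 + 6w^2 + 3w + 6) − 421| ≤ 251|w − 5| < eps provided |w − 5| < eps/251.
Choosing delta = min(1, eps/251) ensures both conditions, hence |(2w^3 + 6w^2 + 3w + 6) − 421| < eps.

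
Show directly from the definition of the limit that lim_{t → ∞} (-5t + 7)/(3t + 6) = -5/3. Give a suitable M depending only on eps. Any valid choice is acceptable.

M = (17/3)/eps

Suppose eps > 0. We seek M > 0 such that t > M implies |(-5t + 7)/(3t + 6) + 5/3| < eps.
(-5t + 7)/(3t + 6) + 5/3 = (3(-5t + 7) − (-5)(3t + 6)) / (3(3t + 6)) = 51/(3(3t + 6)).
For t > 0 we have 3t + 6 > 3t, so |(-5t + 7)/(3t + 6) + 5/3| = 51/(3(3t + 6)) < 51/(3·3t) = (17/3)/t.
Thus |(-5t + 7)/(3t + 6) + 5/3| < eps whenever t > (17/3)/eps.
Take M = (17/3)/eps. If t > M then |(-5t + 7)/(3t + 6) + 5/3| < (17/3)/t < eps.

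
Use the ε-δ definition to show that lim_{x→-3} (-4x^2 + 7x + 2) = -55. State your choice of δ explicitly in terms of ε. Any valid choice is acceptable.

Let ε > 0. We want δ > 0 such that 0 < |x + 3| < δ implies |(-4x^2 + 7x + 2) + 55| < ε.
(-4x^2 + 7x + 2) + 55 = -4x^2 + 7x + 57 = (x + 3)(-4x + 19).
So |(-4x^2 + 7x + 2) + 55| = |x + 3|·|-4x + 19|.
Require δ ≤ 1. Then |x + 3| < 1 gives |x| < 4, and by the triangle inequality |-4x + 19| ≤ 4·4 + 19 = 35.
Hence |(-4x^2 + 7x + 2) + 55| ≤ 35|x + 3| < ε provided |x + 3| < ε/35.
Choosing δ = min(1, ε/35) ensures both conditions, hence |(-4x^2 + 7x + 2) + 55| < ε.

δ = min(1, ε/35)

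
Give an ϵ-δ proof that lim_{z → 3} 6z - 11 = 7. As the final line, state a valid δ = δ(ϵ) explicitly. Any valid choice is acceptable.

δ = ϵ/6

Suppose ϵ > 0. We need δ > 0 so that 0 < |z − 3| < δ implies |(6z - 11) − 7| < ϵ.
Since (6z - 11) − 7 = 6(z − 3), we have |(6z - 11) − 7| = 6|z − 3|.
Thus it suffices that |z − 3| < ϵ/6.
Take δ = ϵ/6. If 0 < |z − 3| < δ then |(6z - 11) − 7| = 6|z − 3| < 6·(ϵ/6) = ϵ.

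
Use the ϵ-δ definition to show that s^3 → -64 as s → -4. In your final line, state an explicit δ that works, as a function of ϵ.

Fix ϵ > 0. We seek δ > 0 with 0 < |s + 4| < δ ⇒ |s^3 + 64| < ϵ.
Factor: s^3 + 64 = (s + 4)(s^2 - 4s + 16), so |s^3 + 64| = |s + 4|·|s^2 - 4s + 16|.
Impose δ ≤ 1 so that |s| < 5; then |s^2 - 4s + 16| ≤ 61.
Hence |s^3 + 64| ≤ 61|s + 4|, which is < ϵ once |s + 4| < ϵ/61.
Take δ = min(1, ϵ/61). If 0 < |s + 4| < δ then both bounds hold and |s^3 + 64| ≤ 61|s + 4| < 61·(ϵ/61) = ϵ.

δ = min(1, ϵ/61)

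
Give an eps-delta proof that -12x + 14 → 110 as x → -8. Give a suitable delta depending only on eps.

Let eps > 0 be given. We need delta > 0 so that 0 < |x + 8| < delta implies |(-12x + 14) − 110| < eps.
|(-12x + 14) − 110| = |-12x - 96| = 12|x + 8|.
So 12|x + 8| < eps exactly when |x + 8| < eps/12.
Take delta = eps/12. If 0 < |x + 8| < delta then |(-12x + 14) − 110| = 12|x + 8| < 12·(eps/12) = eps.

delta = eps/12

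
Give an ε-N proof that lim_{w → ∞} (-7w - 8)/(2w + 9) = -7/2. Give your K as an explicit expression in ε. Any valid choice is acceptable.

Let ε > 0 be given. We seek K > 0 such that w > K implies |(-7w - 8)/(2w + 9) + 7/2| < ε.
(-7w - 8)/(2w + 9) + 7/2 = (2(-7w - 8) − (-7)(2w + 9)) / (2(2w + 9)) = 47/(2(2w + 9)).
For w > 0 we have 2w + 9 > 2w, so |(-7w - 8)/(2w + 9) + 7/2| = 47/(2(2w + 9)) < 47/(2·2w) = (47/4)/w.
Thus |(-7w - 8)/(2w + 9) + 7/2| < ε whenever w > (47/4)/ε.
Take K = (47/4)/ε. If w > K then |(-7w - 8)/(2w + 9) + 7/2| < (47/4)/w < ε.

K = (47/4)/ε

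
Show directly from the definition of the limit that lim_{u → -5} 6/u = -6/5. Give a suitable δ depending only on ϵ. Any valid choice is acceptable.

Let ϵ > 0. We seek δ > 0 such that 0 < |u + 5| < δ implies |6/u + 6/5| < ϵ.
|6/u + 6/5| = 6·|-5 − u|/(5·|u|) = 6|u + 5|/(5|u|).
Restrict δ ≤ 5/2. Then |u + 5| < 5/2 gives |u| > 5/2, so 5|u| > 25/2.
Then |6/u + 6/5| < 6|u + 5|/(25/2), which is < ϵ when |u + 5| < (25/12)ϵ.
Take δ = min(5/2, (25/12)ϵ). Then 0 < |u + 5| < δ gives both |u + 5| < 5/2 and |u + 5| < (25/12)ϵ, so |6/u + 6/5| < ϵ.

δ = min(5/2, (25/12)ϵ)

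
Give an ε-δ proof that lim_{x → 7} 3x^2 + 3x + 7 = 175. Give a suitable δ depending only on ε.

δ = min(1, ε/48)

Suppose ε > 0. We want δ > 0 such that 0 < |x − 7| < δ implies |(3x^2 + 3x + 7) − 175| < ε.
(3x^2 + 3x + 7) − 175 = 3x^2 + 3x - 168 = (x − 7)(3x + 24).
So |(3x^2 + 3x + 7) − 175| = |x − 7|·|3x + 24|.
Assume first that |x − 7| < 1, so |x| < 8. Then |3x + 24| ≤ 3·8 + 24 = 48.
Hence |(3x^2 + 3x + 7) − 175| ≤ 48|x − 7| < ε provided |x − 7| < ε/48.
Take δ = min(1, ε/48). Then 0 < |x − 7| < δ gives both |x − 7| < 1 and |x − 7| < ε/48, so |(3x^2 + 3x + 7) − 175| < ε.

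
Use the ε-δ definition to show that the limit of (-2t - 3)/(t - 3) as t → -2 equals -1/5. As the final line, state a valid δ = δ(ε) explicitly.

δ = min(5/2, (25/18)ε)

Let ε > 0. We want δ > 0 with 0 < |t + 2| < δ ⇒ |(-2t - 3)/(t - 3) + 1/5| < ε.
Combining over a common denominator, (-2t - 3)/(t - 3) + 1/5 = [(-2t - 3)·(-5) − 1·(t - 3)] / [(-5)·(t - 3)] = 9(t + 2) / ((-5)(t - 3)).
So |(-2t - 3)/(t - 3) + 1/5| = 9|t + 2| / (5·|t − 3|).
Restrict δ ≤ 5/2. Then |t + 2| < 5/2 gives |t − 3| = |(t + 2) + (-5)| ≥ 5 − 5/2 = 5/2.
Hence |(-2t - 3)/(t - 3) + 1/5| < 9|t + 2|/(5·(5/2)) = (18/25)|t + 2|, which is < ε once |t + 2| < (25/18)ε.
Take δ = min(5/2, (25/18)ε). Then 0 < |t + 2| < δ forces both bounds, so |(-2t - 3)/(t - 3) + 1/5| < ε.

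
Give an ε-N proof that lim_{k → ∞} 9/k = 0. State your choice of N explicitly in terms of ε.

N = 9/ε

Fix ε > 0. For k ≥ 1, |9/k − 0| = 9/(k) ≤ 9/k.
We need 9/k < ε, i.e. k > 9/ε.
Take N = 9/ε. If k > N then |9/k| ≤ 9/k < ε.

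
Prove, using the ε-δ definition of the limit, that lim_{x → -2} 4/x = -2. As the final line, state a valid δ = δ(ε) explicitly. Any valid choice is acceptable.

δ = min(1, (1/2)ε)

Fix ε > 0. We seek δ > 0 such that 0 < |x + 2| < δ implies |4/x + 2| < ε.
|4/x + 2| = 4·|-2 − x|/(2·|x|) = 4|x + 2|/(2|x|).
Restrict δ ≤ 1. Then |x + 2| < 1 gives |x| > 1, so 2|x| > 2.
Then |4/x + 2| < 4|x + 2|/2, which is < ε when |x + 2| < (1/2)ε.
Take δ = min(1, (1/2)ε). Then 0 < |x + 2| < δ gives both |x + 2| < 1 and |x + 2| < (1/2)ε, so |4/x + 2| < ε.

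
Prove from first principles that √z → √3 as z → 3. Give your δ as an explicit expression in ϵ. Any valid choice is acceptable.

δ = min(3, √3·ϵ)

Let ϵ > 0. We want δ > 0 such that 0 < |z − 3| < δ implies |√z − √3| < ϵ.
Rationalise: √z − √3 = (z − 3)/(√z + √3), so |√z − √3| = |z − 3|/(√z + √3).
Restrict δ ≤ 3 so that |z − 3| < 3 forces z > 0, and then √z + √3 > √3.
Hence |√z − √3| < |z − 3|/√3, which is < ϵ once |z − 3| < √3·ϵ.
Take δ = min(3, √3·ϵ). If 0 < |z − 3| < δ then z > 0 and |√z − √3| < |z − 3|/√3 < ϵ.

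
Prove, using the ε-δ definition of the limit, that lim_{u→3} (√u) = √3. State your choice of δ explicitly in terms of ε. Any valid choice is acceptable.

δ = min(3, √3·ε)

Suppose ε > 0. We want δ > 0 such that 0 < |u − 3| < δ implies |√u − √3| < ε.
Rationalise: √u − √3 = (u − 3)/(√u + √3), so |√u − √3| = |u − 3|/(√u + √3).
Restrict δ ≤ 3 so that |u − 3| < 3 forces u > 0, and then √u + √3 > √3.
Hence |√u − √3| < |u − 3|/√3, which is < ε once |u − 3| < √3·ε.
Take δ = min(3, √3·ε). If 0 < |u − 3| < δ then u > 0 and |√u − √3| < |u − 3|/√3 < ε.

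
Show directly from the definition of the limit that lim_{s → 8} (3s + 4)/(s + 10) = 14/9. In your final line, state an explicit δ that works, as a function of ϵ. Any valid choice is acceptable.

δ = min(9, (81/13)ϵ)

Let ϵ > 0 be given. We want δ > 0 with 0 < |s − 8| < δ ⇒ |(3s + 4)/(s + 10) − (14/9)| < ϵ.
Combining over a common denominator, (3s + 4)/(s + 10) − (14/9) = [(3s + 4)·18 − 28·(s + 10)] / [18·(s + 10)] = 26(s − 8) / (18(s + 10)).
So |(3s + 4)/(s + 10) − (14/9)| = 26|s − 8| / (18·|s + 10|).
Restrict δ ≤ 9. Then |s − 8| < 9 gives |s + 10| = |(s − 8) + 18| ≥ 18 − 9 = 9.
Hence |(3s + 4)/(s + 10) − (14/9)| < 26|s − 8|/(18·9) = (13/81)|s − 8|, which is < ϵ once |s − 8| < (81/13)ϵ.
Take δ = min(9, (81/13)ϵ). Then 0 < |s − 8| < δ forces both bounds, so |(3s + 4)/(s + 10) − (14/9)| < ϵ.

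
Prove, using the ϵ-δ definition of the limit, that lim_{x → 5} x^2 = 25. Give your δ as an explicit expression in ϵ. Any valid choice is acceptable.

δ = min(1, ϵ/11)

Suppose ϵ > 0. We seek δ > 0 with 0 < |x − 5| < δ ⇒ |x^2 − 25| < ϵ.
Factor: x^2 − 25 = (x − 5)(x + 5), so |x^2 − 25| = |x − 5|·|x + 5|.
Restrict δ ≤ 1. Then |x − 5| < 1 gives |x| < 6, so by the triangle inequality |x + 5| ≤ 6 + 5 = 11.
Hence |x^2 − 25| ≤ 11|x − 5|, which is < ϵ once |x − 5| < ϵ/11.
Take δ = min(1, ϵ/11). If 0 < |x − 5| < δ then both bounds hold and |x^2 − 25| ≤ 11|x − 5| < 11·(ϵ/11) = ϵ.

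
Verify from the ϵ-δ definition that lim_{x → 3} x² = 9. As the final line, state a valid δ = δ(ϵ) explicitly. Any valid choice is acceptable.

δ = min(1, ϵ/7)

Let ϵ > 0 be given. We seek δ > 0 with 0 < |x − 3| < δ ⇒ |x² − 9| < ϵ.
Factor: x² − 9 = (x − 3)(x + 3), so |x² − 9| = |x − 3|·|x + 3|.
Impose δ ≤ 1 so that |x| < 4; then |x + 3| ≤ 7.
Hence |x² − 9| ≤ 7|x − 3|, which is < ϵ once |x − 3| < ϵ/7.
Take δ = min(1, ϵ/7). If 0 < |x − 3| < δ then both bounds hold and |x² − 9| ≤ 7|x − 3| < 7·(ϵ/7) = ϵ.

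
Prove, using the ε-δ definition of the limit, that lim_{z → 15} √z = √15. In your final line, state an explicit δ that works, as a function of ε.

Suppose ε > 0. We want δ > 0 such that 0 < |z − 15| < δ implies |√z − √15| < ε.
Multiplying by the conjugate, |√z − √15| = |z − 15|/(√z + √15).
Restrict δ ≤ 15 so that |z − 15| < 15 forces z > 0, and then √z + √15 > √15.
Hence |√z − √15| < |z − 15|/√15, which is < ε once |z − 15| < √15·ε.
Take δ = min(15, √15·ε). If 0 < |z − 15| < δ then z > 0 and |√z − √15| < |z − 15|/√15 < ε.

δ = min(15, √15·ε)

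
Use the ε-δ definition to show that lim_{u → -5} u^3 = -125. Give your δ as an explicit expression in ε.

Fix ε > 0. We seek δ > 0 with 0 < |u + 5| < δ ⇒ |u^3 + 125| < ε.
Factor: u^3 + 125 = (u + 5)(u^2 - 5u + 25), so |u^3 + 125| = |u + 5|·|u^2 - 5u + 25|.
Impose δ ≤ 2 so that |u| < 7; then |u^2 - 5u + 25| ≤ 109.
Hence |u^3 + 125| ≤ 109|u + 5|, which is < ε once |u + 5| < ε/109.
Take δ = min(2, ε/109). If 0 < |u + 5| < δ then both bounds hold and |u^3 + 125| ≤ 109|u + 5| < 109·(ε/109) = ε.

δ = min(2, ε/109)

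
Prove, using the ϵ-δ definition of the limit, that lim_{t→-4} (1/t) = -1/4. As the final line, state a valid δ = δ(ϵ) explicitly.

Let ϵ > 0. We seek δ > 0 such that 0 < |t + 4| < δ implies |1/t + 1/4| < ϵ.
|1/t + 1/4| = |-4 − t|/(4·|t|) = |t + 4|/(4|t|).
Require δ ≤ 2 so that |t| > 4 − 2 = 2, hence 4|t| > 8.
Then |1/t + 1/4| < |t + 4|/8, which is < ϵ when |t + 4| < 8ϵ.
Take δ = min(2, 8ϵ). Then 0 < |t + 4| < δ gives both |t + 4| < 2 and |t + 4| < 8ϵ, so |1/t + 1/4| < ϵ.

δ = min(2, 8ϵ)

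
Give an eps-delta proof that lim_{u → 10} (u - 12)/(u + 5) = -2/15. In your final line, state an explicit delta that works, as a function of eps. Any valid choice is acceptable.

Fix eps > 0. We want delta > 0 with 0 < |u − 10| < delta ⇒ |(u - 12)/(u + 5) + 2/15| < eps.
Combining over a common denominator, (u - 12)/(u + 5) + 2/15 = [(u - 12)·15 − (-2)·(u + 5)] / [15·(u + 5)] = 17(u − 10) / (15(u + 5)).
So |(u - 12)/(u + 5) + 2/15| = 17|u − 10| / (15·|u + 5|).
Require delta ≤ 15/2, so |u + 5| ≥ |15| − |u − 10| > 15 − 15/2 = 15/2.
Hence |(u - 12)/(u + 5) + 2/15| < 17|u − 10|/(15·(15/2)) = (34/225)|u − 10|, which is < eps once |u − 10| < (225/34)eps.
Take delta = min(15/2, (225/34)eps). Then 0 < |u − 10| < delta forces both bounds, so |(u - 12)/(u + 5) + 2/15| < eps.

delta = min(15/2, (225/34)eps)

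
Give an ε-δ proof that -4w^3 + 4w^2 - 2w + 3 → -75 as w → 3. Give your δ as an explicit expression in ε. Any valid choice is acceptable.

Fix ε > 0. We want δ > 0 such that 0 < |w − 3| < δ implies |(-4w^3 + 4w^2 - 2w + 3) + 75| < ε.
(-4w^3 + 4w^2 - 2w + 3) + 75 = -4w^3 + 4w^2 - 2w + 78 = (w − 3)(-4w^2 - 8w - 26).
So |(-4w^3 + 4w^2 - 2w + 3) + 75| = |w − 3|·|-4w^2 - 8w - 26|.
Assume first that |w − 3| < 1, so |w| < 4. Then |-4w^2 - 8w - 26| ≤ 4·4^2 + 8·4 + 26 = 122.
Hence |(-4w^3 + 4w^2 - 2w + 3) + 75| ≤ 122|w − 3| < ε provided |w − 3| < ε/122.
Take δ = min(1, ε/122). Then 0 < |w − 3| < δ gives both |w − 3| < 1 and |w − 3| < ε/122, so |(-4w^3 + 4w^2 - 2w + 3) + 75| < ε.

δ = min(1, ε/122)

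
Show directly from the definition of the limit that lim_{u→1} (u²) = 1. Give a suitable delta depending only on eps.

delta = min(2, eps/4)

Let eps > 0 be given. We seek delta > 0 with 0 < |u − 1| < delta ⇒ |u² − 1| < eps.
Factor: u² − 1 = (u − 1)(u + 1), so |u² − 1| = |u − 1|·|u + 1|.
Restrict delta ≤ 2. Then |u − 1| < 2 gives |u| < 3, so by the triangle inequality |u + 1| ≤ 3 + 1 = 4.
Hence |u² − 1| ≤ 4|u − 1|, which is < eps once |u − 1| < eps/4.
Take delta = min(2, eps/4). If 0 < |u − 1| < delta then both bounds hold and |u² − 1| ≤ 4|u − 1| < 4·(eps/4) = eps.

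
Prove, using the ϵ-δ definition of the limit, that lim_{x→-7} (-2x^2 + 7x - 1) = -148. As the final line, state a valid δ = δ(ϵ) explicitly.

δ = min(2, ϵ/39)

Fix ϵ > 0. We want δ > 0 such that 0 < |x + 7| < δ implies |(-2x^2 + 7x - 1) + 148| < ϵ.
(-2x^2 + 7x - 1) + 148 = -2x^2 + 7x + 147 = (x + 7)(-2x + 21).
So |(-2x^2 + 7x - 1) + 148| = |x + 7|·|-2x + 21|.
Require δ ≤ 2. Then |x + 7| < 2 gives |x| < 9, and by the triangle inequality |-2x + 21| ≤ 2·9 + 21 = 39.
Hence |(-2x^2 + 7x - 1) + 148| ≤ 39|x + 7| < ϵ provided |x + 7| < ϵ/39.
Choosing δ = min(2, ϵ/39) ensures both conditions, hence |(-2x^2 + 7x - 1) + 148| < ϵ.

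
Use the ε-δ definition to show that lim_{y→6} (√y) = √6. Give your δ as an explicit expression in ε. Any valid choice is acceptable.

Suppose ε > 0. We want δ > 0 such that 0 < |y − 6| < δ implies |√y − √6| < ε.
Multiplying by the conjugate, |√y − √6| = |y − 6|/(√y + √6).
Restrict δ ≤ 6 so that |y − 6| < 6 forces y > 0, and then √y + √6 > √6.
Hence |√y − √6| < |y − 6|/√6, which is < ε once |y − 6| < √6·ε.
Take δ = min(6, √6·ε). If 0 < |y − 6| < δ then y > 0 and |√y − √6| < |y − 6|/√6 < ε.

δ = min(6, √6·ε)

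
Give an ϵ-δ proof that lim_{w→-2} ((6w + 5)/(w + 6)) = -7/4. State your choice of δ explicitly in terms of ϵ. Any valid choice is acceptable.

Suppose ϵ > 0. We want δ > 0 with 0 < |w + 2| < δ ⇒ |(6w + 5)/(w + 6) + 7/4| < ϵ.
Combining over a common denominator, (6w + 5)/(w + 6) + 7/4 = [(6w + 5)·4 − (-7)·(w + 6)] / [4·(w + 6)] = 31(w + 2) / (4(w + 6)).
So |(6w + 5)/(w + 6) + 7/4| = 31|w + 2| / (4·|w + 6|).
Require δ ≤ 2, so |w + 6| ≥ |4| − |w + 2| > 4 − 2 = 2.
Hence |(6w + 5)/(w + 6) + 7/4| < 31|w + 2|/(4·2) = (31/8)|w + 2|, which is < ϵ once |w + 2| < (8/31)ϵ.
Take δ = min(2, (8/31)ϵ). Then 0 < |w + 2| < δ forces both bounds, so |(6w + 5)/(w + 6) + 7/4| < ϵ.

δ = min(2, (8/31)ϵ)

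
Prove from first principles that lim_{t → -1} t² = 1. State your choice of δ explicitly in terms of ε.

Fix ε > 0. We seek δ > 0 with 0 < |t + 1| < δ ⇒ |t² − 1| < ε.
Factor: t² − 1 = (t + 1)(t - 1), so |t² − 1| = |t + 1|·|t - 1|.
Restrict δ ≤ 2. Then |t + 1| < 2 gives |t| < 3, so by the triangle inequality |t - 1| ≤ 3 + 1 = 4.
Hence |t² − 1| ≤ 4|t + 1|, which is < ε once |t + 1| < ε/4.
Take δ = min(2, ε/4). If 0 < |t + 1| < δ then both bounds hold and |t² − 1| ≤ 4|t + 1| < 4·(ε/4) = ε.

δ = min(2, ε/4)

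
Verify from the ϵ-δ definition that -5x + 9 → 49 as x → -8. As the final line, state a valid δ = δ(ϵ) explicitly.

Fix ϵ > 0. We need δ > 0 so that 0 < |x + 8| < δ implies |(-5x + 9) − 49| < ϵ.
|(-5x + 9) − 49| = |-5x - 40| = 5|x + 8|.
So 5|x + 8| < ϵ exactly when |x + 8| < ϵ/5.
Take δ = ϵ/5. If 0 < |x + 8| < δ then |(-5x + 9) − 49| = 5|x + 8| < 5·(ϵ/5) = ϵ.

δ = ϵ/5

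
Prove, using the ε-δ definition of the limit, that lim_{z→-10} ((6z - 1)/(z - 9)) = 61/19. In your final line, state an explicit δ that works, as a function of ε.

δ = min(19/2, (361/106)ε)

Let ε > 0 be given. We want δ > 0 with 0 < |z + 10| < δ ⇒ |(6z - 1)/(z - 9) − (61/19)| < ε.
Combining over a common denominator, (6z - 1)/(z - 9) − (61/19) = [(6z - 1)·(-19) − (-61)·(z - 9)] / [(-19)·(z - 9)] = -53(z + 10) / ((-19)(z - 9)).
So |(6z - 1)/(z - 9) − (61/19)| = 53|z + 10| / (19·|z − 9|).
Restrict δ ≤ 19/2. Then |z + 10| < 19/2 gives |z − 9| = |(z + 10) + (-19)| ≥ 19 − 19/2 = 19/2.
Hence |(6z - 1)/(z - 9) − (61/19)| < 53|z + 10|/(19·(19/2)) = (106/361)|z + 10|, which is < ε once |z + 10| < (361/106)ε.
Take δ = min(19/2, (361/106)ε). Then 0 < |z + 10| < δ forces both bounds, so |(6z - 1)/(z - 9) − (61/19)| < ε.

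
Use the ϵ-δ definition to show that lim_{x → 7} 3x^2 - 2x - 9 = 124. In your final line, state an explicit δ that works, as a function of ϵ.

Suppose ϵ > 0. We want δ > 0 such that 0 < |x − 7| < δ implies |(3x^2 - 2x - 9) − 124| < ϵ.
(3x^2 - 2x - 9) − 124 = 3x^2 - 2x - 133 = (x − 7)(3x + 19).
So |(3x^2 - 2x - 9) − 124| = |x − 7|·|3x + 19|.
Assume first that |x − 7| < 2, so |x| < 9. Then |3x + 19| ≤ 3·9 + 19 = 46.
Hence |(3x^2 - 2x - 9) − 124| ≤ 46|x − 7| < ϵ provided |x − 7| < ϵ/46.
Choosing δ = min(2, ϵ/46) ensures both conditions, hence |(3x^2 - 2x - 9) − 124| < ϵ.

δ = min(2, ϵ/46)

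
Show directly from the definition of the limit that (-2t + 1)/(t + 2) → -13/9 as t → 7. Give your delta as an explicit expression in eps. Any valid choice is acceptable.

Let eps > 0 be given. We want delta > 0 with 0 < |t − 7| < delta ⇒ |(-2t + 1)/(t + 2) + 13/9| < eps.
Combining over a common denominator, (-2t + 1)/(t + 2) + 13/9 = [(-2t + 1)·9 − (-13)·(t + 2)] / [9·(t + 2)] = -5(t − 7) / (9(t + 2)).
So |(-2t + 1)/(t + 2) + 13/9| = 5|t − 7| / (9·|t + 2|).
Restrict delta ≤ 9/2. Then |t − 7| < 9/2 gives |t + 2| = |(t − 7) + 9| ≥ 9 − 9/2 = 9/2.
Hence |(-2t + 1)/(t + 2) + 13/9| < 5|t − 7|/(9·(9/2)) = (10/81)|t − 7|, which is < eps once |t − 7| < (81/10)eps.
Take delta = min(9/2, (81/10)eps). Then 0 < |t − 7| < delta forces both bounds, so |(-2t + 1)/(t + 2) + 13/9| < eps.

delta = min(9/2, (81/10)eps)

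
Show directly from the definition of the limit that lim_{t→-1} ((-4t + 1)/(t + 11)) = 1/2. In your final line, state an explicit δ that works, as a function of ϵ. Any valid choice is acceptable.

Fix ϵ > 0. We want δ > 0 with 0 < |t + 1| < δ ⇒ |(-4t + 1)/(t + 11) − (1/2)| < ϵ.
Combining over a common denominator, (-4t + 1)/(t + 11) − (1/2) = [(-4t + 1)·10 − 5·(t + 11)] / [10·(t + 11)] = -45(t + 1) / (10(t + 11)).
So |(-4t + 1)/(t + 11) − (1/2)| = 45|t + 1| / (10·|t + 11|).
Restrict δ ≤ 5. Then |t + 1| < 5 gives |t + 11| = |(t + 1) + 10| ≥ 10 − 5 = 5.
Hence |(-4t + 1)/(t + 11) − (1/2)| < 45|t + 1|/(10·5) = (9/10)|t + 1|, which is < ϵ once |t + 1| < (10/9)ϵ.
Take δ = min(5, (10/9)ϵ). Then 0 < |t + 1| < δ forces both bounds, so |(-4t + 1)/(t + 11) − (1/2)| < ϵ.

δ = min(5, (10/9)ϵ)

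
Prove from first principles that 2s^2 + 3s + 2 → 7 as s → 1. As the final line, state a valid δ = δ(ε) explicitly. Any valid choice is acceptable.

Let ε > 0. We want δ > 0 such that 0 < |s − 1| < δ implies |(2s^2 + 3s + 2) − 7| < ε.
(2s^2 + 3s + 2) − 7 = 2s^2 + 3s - 5 = (s − 1)(2s + 5).
So |(2s^2 + 3s + 2) − 7| = |s − 1|·|2s + 5|.
Require δ ≤ 1. Then |s − 1| < 1 gives |s| < 2, and by the triangle inequality |2s + 5| ≤ 2·2 + 5 = 9.
Hence |(2s^2 + 3s + 2) − 7| ≤ 9|s − 1| < ε provided |s − 1| < ε/9.
Take δ = min(1, ε/9). Then 0 < |s − 1| < δ gives both |s − 1| < 1 and |s − 1| < ε/9, so |(2s^2 + 3s + 2) − 7| < ε.

δ = min(1, ε/9)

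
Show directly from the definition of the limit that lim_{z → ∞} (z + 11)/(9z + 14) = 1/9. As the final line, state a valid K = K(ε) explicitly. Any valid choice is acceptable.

K = (85/81)/ε

Fix ε > 0. We seek K > 0 such that z > K implies |(z + 11)/(9z + 14) − (1/9)| < ε.
(z + 11)/(9z + 14) − (1/9) = (9(z + 11) − (9z + 14)) / (9(9z + 14)) = 85/(9(9z + 14)).
For z > 0 we have 9z + 14 > 9z, so |(z + 11)/(9z + 14) − (1/9)| = 85/(9(9z + 14)) < 85/(9·9z) = (85/81)/z.
Thus |(z + 11)/(9z + 14) − (1/9)| < ε whenever z > (85/81)/ε.
Take K = (85/81)/ε. If z > K then |(z + 11)/(9z + 14) − (1/9)| < (85/81)/z < ε.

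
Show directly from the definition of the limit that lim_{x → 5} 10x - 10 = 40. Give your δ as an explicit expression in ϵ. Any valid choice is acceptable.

Let ϵ > 0. We need δ > 0 so that 0 < |x − 5| < δ implies |(10x - 10) − 40| < ϵ.
Since (10x - 10) − 40 = 10(x − 5), we have |(10x - 10) − 40| = 10|x − 5|.
So 10|x − 5| < ϵ exactly when |x − 5| < ϵ/10.
Take δ = ϵ/10. If 0 < |x − 5| < δ then |(10x - 10) − 40| = 10|x − 5| < 10·(ϵ/10) = ϵ.

δ = ϵ/10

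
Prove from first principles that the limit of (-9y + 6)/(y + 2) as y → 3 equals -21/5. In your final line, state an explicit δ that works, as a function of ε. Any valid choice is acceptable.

δ = min(5/2, (25/48)ε)

Suppose ε > 0. We want δ > 0 with 0 < |y − 3| < δ ⇒ |(-9y + 6)/(y + 2) + 21/5| < ε.
Combining over a common denominator, (-9y + 6)/(y + 2) + 21/5 = [(-9y + 6)·5 − (-21)·(y + 2)] / [5·(y + 2)] = -24(y − 3) / (5(y + 2)).
So |(-9y + 6)/(y + 2) + 21/5| = 24|y − 3| / (5·|y + 2|).
Require δ ≤ 5/2, so |y + 2| ≥ |5| − |y − 3| > 5 − 5/2 = 5/2.
Hence |(-9y + 6)/(y + 2) + 21/5| < 24|y − 3|/(5·(5/2)) = (48/25)|y − 3|, which is < ε once |y − 3| < (25/48)ε.
Take δ = min(5/2, (25/48)ε). Then 0 < |y − 3| < δ forces both bounds, so |(-9y + 6)/(y + 2) + 21/5| < ε.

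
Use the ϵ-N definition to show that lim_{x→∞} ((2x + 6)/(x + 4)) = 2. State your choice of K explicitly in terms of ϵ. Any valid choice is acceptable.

K = 2/ϵ

Let ϵ > 0 be given. We seek K > 0 such that x > K implies |(2x + 6)/(x + 4) − 2| < ϵ.
(2x + 6)/(x + 4) − 2 = ((2x + 6) − 2(x + 4)) / ((x + 4)) = -2/((x + 4)).
For x > 0 we have x + 4 > x, so |(2x + 6)/(x + 4) − 2| = 2/((x + 4)) < 2/(x) = 2/x.
Thus |(2x + 6)/(x + 4) − 2| < ϵ whenever x > 2/ϵ.
Take K = 2/ϵ. If x > K then |(2x + 6)/(x + 4) − 2| < 2/x < ϵ.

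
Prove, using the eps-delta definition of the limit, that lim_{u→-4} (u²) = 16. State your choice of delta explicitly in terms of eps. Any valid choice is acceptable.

delta = min(2, eps/10)

Let eps > 0 be given. We seek delta > 0 with 0 < |u + 4| < delta ⇒ |u² − 16| < eps.
Factor: u² − 16 = (u + 4)(u - 4), so |u² − 16| = |u + 4|·|u - 4|.
Impose delta ≤ 2 so that |u| < 6; then |u - 4| ≤ 10.
Hence |u² − 16| ≤ 10|u + 4|, which is < eps once |u + 4| < eps/10.
Take delta = min(2, eps/10). If 0 < |u + 4| < delta then both bounds hold and |u² − 16| ≤ 10|u + 4| < 10·(eps/10) = eps.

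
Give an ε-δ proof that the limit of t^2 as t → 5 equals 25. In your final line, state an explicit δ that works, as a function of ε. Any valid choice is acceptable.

δ = min(1, ε/11)

Let ε > 0. We seek δ > 0 with 0 < |t − 5| < δ ⇒ |t^2 − 25| < ε.
Factor: t^2 − 25 = (t − 5)(t + 5), so |t^2 − 25| = |t − 5|·|t + 5|.
Restrict δ ≤ 1. Then |t − 5| < 1 gives |t| < 6, so by the triangle inequality |t + 5| ≤ 6 + 5 = 11.
Hence |t^2 − 25| ≤ 11|t − 5|, which is < ε once |t − 5| < ε/11.
Take δ = min(1, ε/11). If 0 < |t − 5| < δ then both bounds hold and |t^2 − 25| ≤ 11|t − 5| < 11·(ε/11) = ε.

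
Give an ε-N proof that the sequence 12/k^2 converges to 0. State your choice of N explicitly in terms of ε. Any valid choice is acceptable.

Suppose ε > 0. For k ≥ 1, |12/k^2 − 0| = 12/k^2.
12/k^2 < ε ⇔ k^2 > 12/ε ⇔ k > (12/ε)^{1/2}.
Take N = (12/ε)^{1/2}. Then k > N implies 12/k^2 < ε.

N = (12/ε)^{1/2}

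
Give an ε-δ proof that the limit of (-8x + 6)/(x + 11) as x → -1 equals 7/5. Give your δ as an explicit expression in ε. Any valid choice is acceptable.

Let ε > 0. We want δ > 0 with 0 < |x + 1| < δ ⇒ |(-8x + 6)/(x + 11) − (7/5)| < ε.
Combining over a common denominator, (-8x + 6)/(x + 11) − (7/5) = [(-8x + 6)·10 − 14·(x + 11)] / [10·(x + 11)] = -94(x + 1) / (10(x + 11)).
So |(-8x + 6)/(x + 11) − (7/5)| = 94|x + 1| / (10·|x + 11|).
Restrict δ ≤ 5. Then |x + 1| < 5 gives |x + 11| = |(x + 1) + 10| ≥ 10 − 5 = 5.
Hence |(-8x + 6)/(x + 11) − (7/5)| < 94|x + 1|/(10·5) = (47/25)|x + 1|, which is < ε once |x + 1| < (25/47)ε.
Take δ = min(5, (25/47)ε). Then 0 < |x + 1| < δ forces both bounds, so |(-8x + 6)/(x + 11) − (7/5)| < ε.

δ = min(5, (25/47)ε)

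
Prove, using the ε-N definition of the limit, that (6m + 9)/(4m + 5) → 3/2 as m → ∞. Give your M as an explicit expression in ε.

M = (3/8)/ε

Fix ε > 0. For m ≥ 1, |(6m + 9)/(4m + 5) − (3/2)| = |6|/(4(4m + 5)) = 6/(4(4m + 5)).
Since 4m + 5 ≥ 4m for m ≥ 1, this is ≤ 6/(4·4m) = (3/8)/m.
So |(6m + 9)/(4m + 5) − (3/2)| < ε whenever m > (3/8)/ε.
Take M = (3/8)/ε. If m > M then |(6m + 9)/(4m + 5) − (3/2)| ≤ (3/8)/m < ε.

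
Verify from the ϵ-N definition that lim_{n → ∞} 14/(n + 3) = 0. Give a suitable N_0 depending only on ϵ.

Let ϵ > 0. For n ≥ 1, |14/(n + 3) − 0| = 14/(n + 3) ≤ 14/n.
We need 14/n < ϵ, i.e. n > 14/ϵ.
Take N_0 = 14/ϵ. If n > N_0 then |14/(n + 3)| ≤ 14/n < ϵ.

N_0 = 14/ϵ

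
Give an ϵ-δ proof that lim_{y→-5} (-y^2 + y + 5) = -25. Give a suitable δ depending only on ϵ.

Let ϵ > 0 be given. We want δ > 0 such that 0 < |y + 5| < δ implies |(-y^2 + y + 5) + 25| < ϵ.
(-y^2 + y + 5) + 25 = -y^2 + y + 30 = (y + 5)(-y + 6).
So |(-y^2 + y + 5) + 25| = |y + 5|·|-y + 6|.
Assume first that |y + 5| < 2, so |y| < 7. Then |-y + 6| ≤ 7 + 6 = 13.
Hence |(-y^2 + y + 5) + 25| ≤ 13|y + 5| < ϵ provided |y + 5| < ϵ/13.
Take δ = min(2, ϵ/13). Then 0 < |y + 5| < δ gives both |y + 5| < 2 and |y + 5| < ϵ/13, so |(-y^2 + y + 5) + 25| < ϵ.

δ = min(2, ϵ/13)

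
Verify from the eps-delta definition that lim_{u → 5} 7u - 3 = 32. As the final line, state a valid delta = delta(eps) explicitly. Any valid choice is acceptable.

delta = eps/7

Let eps > 0 be given. We need delta > 0 so that 0 < |u − 5| < delta implies |(7u - 3) − 32| < eps.
Since (7u - 3) − 32 = 7(u − 5), we have |(7u - 3) − 32| = 7|u − 5|.
So 7|u − 5| < eps exactly when |u − 5| < eps/7.
Choosing delta = eps/7 gives |(7u - 3) − 32| = 7|u − 5| < eps whenever |u − 5| < delta.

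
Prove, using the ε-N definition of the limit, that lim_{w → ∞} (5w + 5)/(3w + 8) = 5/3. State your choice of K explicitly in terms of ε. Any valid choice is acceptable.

K = (25/9)/ε

Fix ε > 0. We seek K > 0 such that w > K implies |(5w + 5)/(3w + 8) − (5/3)| < ε.
(5w + 5)/(3w + 8) − (5/3) = (3(5w + 5) − 5(3w + 8)) / (3(3w + 8)) = -25/(3(3w + 8)).
For w > 0 we have 3w + 8 > 3w, so |(5w + 5)/(3w + 8) − (5/3)| = 25/(3(3w + 8)) < 25/(3·3w) = (25/9)/w.
Thus |(5w + 5)/(3w + 8) − (5/3)| < ε whenever w > (25/9)/ε.
Take K = (25/9)/ε. If w > K then |(5w + 5)/(3w + 8) − (5/3)| < (25/9)/w < ε.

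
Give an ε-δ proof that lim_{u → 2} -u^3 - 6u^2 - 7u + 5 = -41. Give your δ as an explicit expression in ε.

δ = min(2, ε/71)

Let ε > 0 be given. We want δ > 0 such that 0 < |u − 2| < δ implies |(-u^3 - 6u^2 - 7u + 5) + 41| < ε.
(-u^3 - 6u^2 - 7u + 5) + 41 = -u^3 - 6u^2 - 7u + 46 = (u − 2)(-u^2 - 8u - 23).
So |(-u^3 - 6u^2 - 7u + 5) + 41| = |u − 2|·|-u^2 - 8u - 23|.
Require δ ≤ 2. Then |u − 2| < 2 gives |u| < 4, and by the triangle inequality |-u^2 - 8u - 23| ≤ 4^2 + 8·4 + 23 = 71.
Hence |(-u^3 - 6u^2 - 7u + 5) + 41| ≤ 71|u − 2| < ε provided |u − 2| < ε/71.
Take δ = min(2, ε/71). Then 0 < |u − 2| < δ gives both |u − 2| < 2 and |u − 2| < ε/71, so |(-u^3 - 6u^2 - 7u + 5) + 41| < ε.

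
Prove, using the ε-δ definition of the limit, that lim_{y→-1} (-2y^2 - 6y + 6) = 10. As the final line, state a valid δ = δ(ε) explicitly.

δ = min(2, ε/10)

Let ε > 0. We want δ > 0 such that 0 < |y + 1| < δ implies |(-2y^2 - 6y + 6) − 10| < ε.
(-2y^2 - 6y + 6) − 10 = -2y^2 - 6y - 4 = (y + 1)(-2y - 4).
So |(-2y^2 - 6y + 6) − 10| = |y + 1|·|-2y - 4|.
Assume first that |y + 1| < 2, so |y| < 3. Then |-2y - 4| ≤ 2·3 + 4 = 10.
Hence |(-2y^2 - 6y + 6) − 10| ≤ 10|y + 1| < ε provided |y + 1| < ε/10.
Take δ = min(2, ε/10). Then 0 < |y + 1| < δ gives both |y + 1| < 2 and |y + 1| < ε/10, so |(-2y^2 - 6y + 6) − 10| < ε.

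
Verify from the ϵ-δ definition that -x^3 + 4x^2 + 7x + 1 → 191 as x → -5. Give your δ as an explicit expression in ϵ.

δ = min(1, ϵ/128)

Let ϵ > 0 be given. We want δ > 0 such that 0 < |x + 5| < δ implies |(-x^3 + 4x^2 + 7x + 1) − 191| < ϵ.
(-x^3 + 4x^2 + 7x + 1) − 191 = -x^3 + 4x^2 + 7x - 190 = (x + 5)(-x^2 + 9x - 38).
So |(-x^3 + 4x^2 + 7x + 1) − 191| = |x + 5|·|-x^2 + 9x - 38|.
Require δ ≤ 1. Then |x + 5| < 1 gives |x| < 6, and by the triangle inequality |-x^2 + 9x - 38| ≤ 6^2 + 9·6 + 38 = 128.
Hence |(-x^3 + 4x^2 + 7x + 1) − 191| ≤ 128|x + 5| < ϵ provided |x + 5| < ϵ/128.
Take δ = min(1, ϵ/128). Then 0 < |x + 5| < δ gives both |x + 5| < 1 and |x + 5| < ϵ/128, so |(-x^3 + 4x^2 + 7x + 1) − 191| < ϵ.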